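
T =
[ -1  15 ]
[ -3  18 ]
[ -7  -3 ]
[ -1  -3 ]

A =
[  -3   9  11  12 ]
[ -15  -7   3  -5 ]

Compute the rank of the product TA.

2

First compute TA:
[[-222, -114,  34, -87],
 [-261, -153,  21, -126],
 [ 66, -42, -86, -69],
 [ 48,  12, -20,   3]]
Now row reduce the product.
R2 ← R2 − (87/74)·R1: [0, -702/37, -702/37, -1755/74]
R3 ← R3 + (11/37)·R1: [0, -2808/37, -2808/37, -3510/37]
R4 ← R4 + (8/37)·R1: [0, -468/37, -468/37, -585/37]
R3 ← R3 − (4)·R2: [0, 0, 0, 0]
R4 ← R4 − (2/3)·R2: [0, 0, 0, 0]
2 nonzero rows, so rank(TA) = 2.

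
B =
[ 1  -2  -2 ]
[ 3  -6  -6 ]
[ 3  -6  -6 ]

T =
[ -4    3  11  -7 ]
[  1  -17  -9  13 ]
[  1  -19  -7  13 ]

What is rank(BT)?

1

First compute BT:
[[ -8,  75,  43, -59],
 [-24, 225, 129, -177],
 [-24, 225, 129, -177]]
Now row reduce the product.
R2 ← R2 − (3)·R1: [0, 0, 0, 0]
R3 ← R3 − (3)·R1: [0, 0, 0, 0]
1 nonzero row, so rank(BT) = 1.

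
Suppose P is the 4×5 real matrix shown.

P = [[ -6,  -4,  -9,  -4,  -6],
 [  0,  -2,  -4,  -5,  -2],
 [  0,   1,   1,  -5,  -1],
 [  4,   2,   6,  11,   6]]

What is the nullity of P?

2

Row reduce to echelon form.
R4 ← R4 + (2/3)·R1: [0, -2/3, 0, 25/3, 2]
R3 ← R3 + (1/2)·R2: [0, 0, -1, -15/2, -2]
R4 ← R4 − (1/3)·R2: [0, 0, 4/3, 10, 8/3]
R4 ← R4 + (4/3)·R3: [0, 0, 0, 0, 0]
3 nonzero rows, so rank(P) = 3.
P has 5 columns; by rank–nullity, nullity = 5 − 3 = 2.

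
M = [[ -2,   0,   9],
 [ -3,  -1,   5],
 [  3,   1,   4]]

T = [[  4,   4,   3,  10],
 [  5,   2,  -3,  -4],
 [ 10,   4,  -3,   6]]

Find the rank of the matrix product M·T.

3

First compute MT:
[[ 82,  28, -33,  34],
 [ 33,   6, -21,   4],
 [ 57,  30,  -6,  50]]
Now row reduce the product.
R2 ← R2 − (33/82)·R1: [0, -216/41, -633/82, -397/41]
R3 ← R3 − (57/82)·R1: [0, 432/41, 1389/82, 1081/41]
R3 ← R3 + (2)·R2: [0, 0, 3/2, 7]
3 nonzero rows, so rank(MT) = 3.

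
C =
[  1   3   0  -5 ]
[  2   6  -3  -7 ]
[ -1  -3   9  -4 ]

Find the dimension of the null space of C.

Row reduce to echelon form.
R2 ← R2 − (2)·R1: [0, 0, -3, 3]
R3 ← R3 + R1: [0, 0, 9, -9]
R3 ← R3 + (3)·R2: [0, 0, 0, 0]
2 nonzero rows, so rank(C) = 2.
C has 4 columns; by rank–nullity, nullity = 4 − 2 = 2.

2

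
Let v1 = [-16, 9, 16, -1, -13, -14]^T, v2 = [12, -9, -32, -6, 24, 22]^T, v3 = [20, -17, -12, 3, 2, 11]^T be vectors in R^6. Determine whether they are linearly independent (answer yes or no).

Form the matrix with these vectors as rows and row reduce.
R2 ← R2 + (3/4)·R1: [0, -9/4, -20, -27/4, 57/4, 23/2]
R3 ← R3 + (5/4)·R1: [0, -23/4, 8, 7/4, -57/4, -13/2]
R3 ← R3 − (23/9)·R2: [0, 0, 532/9, 19, -152/3, -323/9]
3 nonzero rows, so the 3 vectors span a space of dimension 3.
Since 3 = 3, the vectors are linearly independent.

yes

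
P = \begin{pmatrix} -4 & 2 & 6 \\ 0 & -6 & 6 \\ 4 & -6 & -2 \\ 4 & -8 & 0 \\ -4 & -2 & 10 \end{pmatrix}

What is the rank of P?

Row reduce to echelon form.
R3 ← R3 + R1: [0, -4, 4]
R4 ← R4 + R1: [0, -6, 6]
R5 ← R5 − R1: [0, -4, 4]
R3 ← R3 − (2/3)·R2: [0, 0, 0]
R4 ← R4 − R2: [0, 0, 0]
R5 ← R5 − (2/3)·R2: [0, 0, 0]
Echelon form has 2 nonzero rows, so rank(P) = 2.

2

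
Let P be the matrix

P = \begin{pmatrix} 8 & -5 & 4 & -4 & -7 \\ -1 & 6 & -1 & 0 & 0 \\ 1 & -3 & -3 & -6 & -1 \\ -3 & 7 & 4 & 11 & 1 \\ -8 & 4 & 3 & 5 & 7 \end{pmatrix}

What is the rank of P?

Row reduce to echelon form.
R2 ← R2 + (1/8)·R1: [0, 43/8, -1/2, -1/2, -7/8]
R3 ← R3 − (1/8)·R1: [0, -19/8, -7/2, -11/2, -1/8]
R4 ← R4 + (3/8)·R1: [0, 41/8, 11/2, 19/2, -13/8]
R5 ← R5 + R1: [0, -1, 7, 1, 0]
R3 ← R3 + (19/43)·R2: [0, 0, -160/43, -246/43, -22/43]
R4 ← R4 − (41/43)·R2: [0, 0, 257/43, 429/43, -34/43]
R5 ← R5 + (8/43)·R2: [0, 0, 297/43, 39/43, -7/43]
R4 ← R4 + (257/160)·R3: [0, 0, 0, 63/80, -129/80]
R5 ← R5 + (297/160)·R3: [0, 0, 0, -777/80, -89/80]
R5 ← R5 + (37/3)·R4: [0, 0, 0, 0, -21]
Echelon form has 5 nonzero rows, so rank(P) = 5.

5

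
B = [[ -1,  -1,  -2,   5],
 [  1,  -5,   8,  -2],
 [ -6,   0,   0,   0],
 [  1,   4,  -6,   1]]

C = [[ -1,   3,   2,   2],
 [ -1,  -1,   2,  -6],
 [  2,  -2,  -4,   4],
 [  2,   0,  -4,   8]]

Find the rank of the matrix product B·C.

2

First compute BC:
[[  8,   2, -16,  36],
 [ 16,  -8, -32,  48],
 [  6, -18, -12, -12],
 [-15,  11,  30, -38]]
Now row reduce the product.
R2 ← R2 − (2)·R1: [0, -12, 0, -24]
R3 ← R3 − (3/4)·R1: [0, -39/2, 0, -39]
R4 ← R4 + (15/8)·R1: [0, 59/4, 0, 59/2]
R3 ← R3 − (13/8)·R2: [0, 0, 0, 0]
R4 ← R4 + (59/48)·R2: [0, 0, 0, 0]
2 nonzero rows, so rank(BC) = 2.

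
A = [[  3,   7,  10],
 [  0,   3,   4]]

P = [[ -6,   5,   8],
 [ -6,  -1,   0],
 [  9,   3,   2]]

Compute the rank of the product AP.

First compute AP:
[[ 30,  38,  44],
 [ 18,   9,   8]]
Now row reduce the product.
R2 ← R2 − (3/5)·R1: [0, -69/5, -92/5]
2 nonzero rows, so rank(AP) = 2.

2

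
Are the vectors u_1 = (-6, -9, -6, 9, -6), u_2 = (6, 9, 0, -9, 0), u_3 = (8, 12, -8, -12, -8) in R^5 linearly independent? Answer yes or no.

no

Form the matrix with these vectors as rows and row reduce.
R2 ← R2 + R1: [0, 0, -6, 0, -6]
R3 ← R3 + (4/3)·R1: [0, 0, -16, 0, -16]
R3 ← R3 − (8/3)·R2: [0, 0, 0, 0, 0]
2 nonzero rows, so the 3 vectors span a space of dimension 2.
Since 2 < 3, the vectors are linearly dependent.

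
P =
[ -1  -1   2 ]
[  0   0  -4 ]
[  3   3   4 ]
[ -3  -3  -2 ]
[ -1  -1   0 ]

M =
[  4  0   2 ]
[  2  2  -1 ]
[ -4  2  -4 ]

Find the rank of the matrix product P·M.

2

First compute PM:
[[-14,   2,  -9],
 [ 16,  -8,  16],
 [  2,  14, -13],
 [-10, -10,   5],
 [ -6,  -2,  -1]]
Now row reduce the product.
R2 ← R2 + (8/7)·R1: [0, -40/7, 40/7]
R3 ← R3 + (1/7)·R1: [0, 100/7, -100/7]
R4 ← R4 − (5/7)·R1: [0, -80/7, 80/7]
R5 ← R5 − (3/7)·R1: [0, -20/7, 20/7]
R3 ← R3 + (5/2)·R2: [0, 0, 0]
R4 ← R4 − (2)·R2: [0, 0, 0]
R5 ← R5 − (1/2)·R2: [0, 0, 0]
2 nonzero rows, so rank(PM) = 2.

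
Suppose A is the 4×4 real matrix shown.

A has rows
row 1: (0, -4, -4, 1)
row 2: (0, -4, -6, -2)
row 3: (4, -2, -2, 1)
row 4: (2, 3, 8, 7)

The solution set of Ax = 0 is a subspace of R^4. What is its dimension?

1

Row reduce to echelon form.
Swap R1 ↔ R3
R4 ← R4 − (1/2)·R1: [0, 4, 9, 13/2]
R3 ← R3 − R2: [0, 0, 2, 3]
R4 ← R4 + R2: [0, 0, 3, 9/2]
R4 ← R4 − (3/2)·R3: [0, 0, 0, 0]
3 nonzero rows, so rank(A) = 3.
A has 4 columns; by rank–nullity, nullity = 4 − 3 = 1.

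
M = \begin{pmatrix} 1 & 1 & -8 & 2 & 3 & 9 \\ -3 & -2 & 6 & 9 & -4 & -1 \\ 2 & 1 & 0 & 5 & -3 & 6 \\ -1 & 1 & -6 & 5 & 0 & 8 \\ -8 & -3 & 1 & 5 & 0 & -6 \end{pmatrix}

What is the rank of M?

Row reduce to echelon form.
R2 ← R2 + (3)·R1: [0, 1, -18, 15, 5, 26]
R3 ← R3 − (2)·R1: [0, -1, 16, 1, -9, -12]
R4 ← R4 + R1: [0, 2, -14, 7, 3, 17]
R5 ← R5 + (8)·R1: [0, 5, -63, 21, 24, 66]
R3 ← R3 + R2: [0, 0, -2, 16, -4, 14]
R4 ← R4 − (2)·R2: [0, 0, 22, -23, -7, -35]
R5 ← R5 − (5)·R2: [0, 0, 27, -54, -1, -64]
R4 ← R4 + (11)·R3: [0, 0, 0, 153, -51, 119]
R5 ← R5 + (27/2)·R3: [0, 0, 0, 162, -55, 125]
R5 ← R5 − (18/17)·R4: [0, 0, 0, 0, -1, -1]
Echelon form has 5 nonzero rows, so rank(M) = 5.

5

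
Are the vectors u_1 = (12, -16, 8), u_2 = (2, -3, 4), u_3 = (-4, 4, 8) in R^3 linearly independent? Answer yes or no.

Form the matrix with these vectors as rows and row reduce.
R2 ← R2 − (1/6)·R1: [0, -1/3, 8/3]
R3 ← R3 + (1/3)·R1: [0, -4/3, 32/3]
R3 ← R3 − (4)·R2: [0, 0, 0]
2 nonzero rows, so the 3 vectors span a space of dimension 2.
Since 2 < 3, the vectors are linearly dependent.

no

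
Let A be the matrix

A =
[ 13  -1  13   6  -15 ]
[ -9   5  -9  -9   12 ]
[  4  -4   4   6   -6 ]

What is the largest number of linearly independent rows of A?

2

Row reduce to echelon form.
R2 ← R2 + (9/13)·R1: [0, 56/13, 0, -63/13, 21/13]
R3 ← R3 − (4/13)·R1: [0, -48/13, 0, 54/13, -18/13]
R3 ← R3 + (6/7)·R2: [0, 0, 0, 0, 0]
Echelon form has 2 nonzero rows, so rank(A) = 2.
The rank gives the maximum number of linearly independent rows: 2.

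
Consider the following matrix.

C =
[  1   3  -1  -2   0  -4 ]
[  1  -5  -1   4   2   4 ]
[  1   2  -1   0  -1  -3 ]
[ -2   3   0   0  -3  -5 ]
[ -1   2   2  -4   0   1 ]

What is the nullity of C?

2

Row reduce to echelon form.
R2 ← R2 − R1: [0, -8, 0, 6, 2, 8]
R3 ← R3 − R1: [0, -1, 0, 2, -1, 1]
R4 ← R4 + (2)·R1: [0, 9, -2, -4, -3, -13]
R5 ← R5 + R1: [0, 5, 1, -6, 0, -3]
R3 ← R3 − (1/8)·R2: [0, 0, 0, 5/4, -5/4, 0]
R4 ← R4 + (9/8)·R2: [0, 0, -2, 11/4, -3/4, -4]
R5 ← R5 + (5/8)·R2: [0, 0, 1, -9/4, 5/4, 2]
Swap R3 ↔ R4
R5 ← R5 + (1/2)·R3: [0, 0, 0, -7/8, 7/8, 0]
R5 ← R5 + (7/10)·R4: [0, 0, 0, 0, 0, 0]
4 nonzero rows, so rank(C) = 4.
C has 6 columns; by rank–nullity, nullity = 6 − 4 = 2.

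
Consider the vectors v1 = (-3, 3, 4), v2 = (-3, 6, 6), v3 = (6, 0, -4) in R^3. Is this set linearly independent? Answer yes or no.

Form the matrix with these vectors as rows and row reduce.
R2 ← R2 − R1: [0, 3, 2]
R3 ← R3 + (2)·R1: [0, 6, 4]
R3 ← R3 − (2)·R2: [0, 0, 0]
2 nonzero rows, so the 3 vectors span a space of dimension 2.
Since 2 < 3, the vectors are linearly dependent.

no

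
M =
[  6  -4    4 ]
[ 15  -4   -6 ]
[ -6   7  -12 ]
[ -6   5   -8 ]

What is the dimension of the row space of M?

3

Row reduce to echelon form.
R2 ← R2 − (5/2)·R1: [0, 6, -16]
R3 ← R3 + R1: [0, 3, -8]
R4 ← R4 + R1: [0, 1, -4]
R3 ← R3 − (1/2)·R2: [0, 0, 0]
R4 ← R4 − (1/6)·R2: [0, 0, -4/3]
Swap R3 ↔ R4
Echelon form has 3 nonzero rows, so rank(M) = 3.
The row space has dimension equal to the rank: 3.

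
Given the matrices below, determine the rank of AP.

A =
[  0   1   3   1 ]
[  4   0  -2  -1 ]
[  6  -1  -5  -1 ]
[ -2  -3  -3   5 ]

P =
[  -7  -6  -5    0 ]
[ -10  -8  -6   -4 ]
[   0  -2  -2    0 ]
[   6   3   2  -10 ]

3

First compute AP:
[[ -4, -11, -10, -14],
 [-34, -23, -18,  10],
 [-38, -21, -16,  14],
 [ 74,  57,  44, -38]]
Now row reduce the product.
R2 ← R2 − (17/2)·R1: [0, 141/2, 67, 129]
R3 ← R3 − (19/2)·R1: [0, 167/2, 79, 147]
R4 ← R4 + (37/2)·R1: [0, -293/2, -141, -297]
R3 ← R3 − (167/141)·R2: [0, 0, -50/141, -272/47]
R4 ← R4 + (293/141)·R2: [0, 0, -250/141, -1360/47]
R4 ← R4 − (5)·R3: [0, 0, 0, 0]
3 nonzero rows, so rank(AP) = 3.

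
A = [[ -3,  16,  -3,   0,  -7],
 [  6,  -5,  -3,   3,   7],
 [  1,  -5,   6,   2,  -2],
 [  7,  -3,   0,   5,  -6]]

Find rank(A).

Row reduce to echelon form.
R2 ← R2 + (2)·R1: [0, 27, -9, 3, -7]
R3 ← R3 + (1/3)·R1: [0, 1/3, 5, 2, -13/3]
R4 ← R4 + (7/3)·R1: [0, 103/3, -7, 5, -67/3]
R3 ← R3 − (1/81)·R2: [0, 0, 46/9, 53/27, -344/81]
R4 ← R4 − (103/81)·R2: [0, 0, 40/9, 32/27, -1088/81]
R4 ← R4 − (20/23)·R3: [0, 0, 0, -12/23, -224/23]
Echelon form has 4 nonzero rows, so rank(A) = 4.

4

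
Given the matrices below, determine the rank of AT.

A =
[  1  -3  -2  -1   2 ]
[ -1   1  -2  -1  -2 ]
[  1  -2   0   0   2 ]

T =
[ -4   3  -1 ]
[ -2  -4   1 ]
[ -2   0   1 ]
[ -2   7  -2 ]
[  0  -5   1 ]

2

First compute AT:
[[  8,  -2,  -2],
 [  8,  -4,   0],
 [  0,   1,  -1]]
Now row reduce the product.
R2 ← R2 − R1: [0, -2, 2]
R3 ← R3 + (1/2)·R2: [0, 0, 0]
2 nonzero rows, so rank(AT) = 2.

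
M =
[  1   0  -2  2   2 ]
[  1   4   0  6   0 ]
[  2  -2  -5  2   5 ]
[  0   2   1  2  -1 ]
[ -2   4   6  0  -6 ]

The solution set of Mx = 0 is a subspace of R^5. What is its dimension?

Row reduce to echelon form.
R2 ← R2 − R1: [0, 4, 2, 4, -2]
R3 ← R3 − (2)·R1: [0, -2, -1, -2, 1]
R5 ← R5 + (2)·R1: [0, 4, 2, 4, -2]
R3 ← R3 + (1/2)·R2: [0, 0, 0, 0, 0]
R4 ← R4 − (1/2)·R2: [0, 0, 0, 0, 0]
R5 ← R5 − R2: [0, 0, 0, 0, 0]
2 nonzero rows, so rank(M) = 2.
M has 5 columns; by rank–nullity, nullity = 5 − 2 = 3.

3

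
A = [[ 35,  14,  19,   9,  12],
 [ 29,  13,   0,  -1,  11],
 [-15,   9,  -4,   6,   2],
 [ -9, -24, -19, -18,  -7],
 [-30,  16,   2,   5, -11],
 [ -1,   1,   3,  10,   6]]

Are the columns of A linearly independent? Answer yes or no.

Row reduce A to echelon form.
R2 ← R2 − (29/35)·R1: [0, 7/5, -551/35, -296/35, 37/35]
R3 ← R3 + (3/7)·R1: [0, 15, 29/7, 69/7, 50/7]
R4 ← R4 + (9/35)·R1: [0, -102/5, -494/35, -549/35, -137/35]
R5 ← R5 + (6/7)·R1: [0, 28, 128/7, 89/7, -5/7]
R6 ← R6 + (1/35)·R1: [0, 7/5, 124/35, 359/35, 222/35]
R3 ← R3 − (75/7)·R2: [0, 0, 8468/49, 4923/49, -205/49]
R4 ← R4 + (102/7)·R2: [0, 0, -11932/49, -6807/49, 563/49]
R5 ← R5 − (20)·R2: [0, 0, 2332/7, 1273/7, -153/7]
R6 ← R6 − R2: [0, 0, 135/7, 131/7, 37/7]
R4 ← R4 + (2983/2117)·R3: [0, 0, 0, 5610/2117, 11844/2117]
R5 ← R5 − (4081/2117)·R3: [0, 0, 0, -25024/2117, -29198/2117]
R6 ← R6 − (945/8468)·R3: [0, 0, 0, 63529/8468, 48713/8468]
R5 ← R5 + (736/165)·R4: [0, 0, 0, 0, 614/55]
R6 ← R6 − (3737/1320)·R4: [0, 0, 0, 0, -2219/220]
R6 ← R6 + (2219/2456)·R5: [0, 0, 0, 0, 0]
5 pivots among 5 columns.
Every column is a pivot column, so the columns are linearly independent.

yes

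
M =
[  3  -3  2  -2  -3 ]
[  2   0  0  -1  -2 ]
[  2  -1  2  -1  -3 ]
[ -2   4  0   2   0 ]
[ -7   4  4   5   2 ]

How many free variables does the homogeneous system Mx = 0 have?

Row reduce to echelon form.
R2 ← R2 − (2/3)·R1: [0, 2, -4/3, 1/3, 0]
R3 ← R3 − (2/3)·R1: [0, 1, 2/3, 1/3, -1]
R4 ← R4 + (2/3)·R1: [0, 2, 4/3, 2/3, -2]
R5 ← R5 + (7/3)·R1: [0, -3, 26/3, 1/3, -5]
R3 ← R3 − (1/2)·R2: [0, 0, 4/3, 1/6, -1]
R4 ← R4 − R2: [0, 0, 8/3, 1/3, -2]
R5 ← R5 + (3/2)·R2: [0, 0, 20/3, 5/6, -5]
R4 ← R4 − (2)·R3: [0, 0, 0, 0, 0]
R5 ← R5 − (5)·R3: [0, 0, 0, 0, 0]
3 nonzero rows, so rank(M) = 3.
M has 5 columns; by rank–nullity, nullity = 5 − 3 = 2.

2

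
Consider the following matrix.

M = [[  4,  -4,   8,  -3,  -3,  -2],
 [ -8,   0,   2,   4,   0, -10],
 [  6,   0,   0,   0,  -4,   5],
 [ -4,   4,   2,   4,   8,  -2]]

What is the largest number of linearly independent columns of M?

4

Row reduce to echelon form.
R2 ← R2 + (2)·R1: [0, -8, 18, -2, -6, -14]
R3 ← R3 − (3/2)·R1: [0, 6, -12, 9/2, 1/2, 8]
R4 ← R4 + R1: [0, 0, 10, 1, 5, -4]
R3 ← R3 + (3/4)·R2: [0, 0, 3/2, 3, -4, -5/2]
R4 ← R4 − (20/3)·R3: [0, 0, 0, -19, 95/3, 38/3]
Echelon form has 4 nonzero rows, so rank(M) = 4.
The rank gives the maximum number of linearly independent columns: 4.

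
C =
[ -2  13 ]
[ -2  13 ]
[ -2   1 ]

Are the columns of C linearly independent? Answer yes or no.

yes

Row reduce C to echelon form.
R2 ← R2 − R1: [0, 0]
R3 ← R3 − R1: [0, -12]
Swap R2 ↔ R3
2 pivots among 2 columns.
Every column is a pivot column, so the columns are linearly independent.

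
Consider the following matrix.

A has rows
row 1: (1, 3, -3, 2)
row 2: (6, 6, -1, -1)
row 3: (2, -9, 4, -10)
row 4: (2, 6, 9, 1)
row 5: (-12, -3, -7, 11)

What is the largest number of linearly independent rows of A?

3

Row reduce to echelon form.
R2 ← R2 − (6)·R1: [0, -12, 17, -13]
R3 ← R3 − (2)·R1: [0, -15, 10, -14]
R4 ← R4 − (2)·R1: [0, 0, 15, -3]
R5 ← R5 + (12)·R1: [0, 33, -43, 35]
R3 ← R3 − (5/4)·R2: [0, 0, -45/4, 9/4]
R5 ← R5 + (11/4)·R2: [0, 0, 15/4, -3/4]
R4 ← R4 + (4/3)·R3: [0, 0, 0, 0]
R5 ← R5 + (1/3)·R3: [0, 0, 0, 0]
Echelon form has 3 nonzero rows, so rank(A) = 3.
The rank gives the maximum number of linearly independent rows: 3.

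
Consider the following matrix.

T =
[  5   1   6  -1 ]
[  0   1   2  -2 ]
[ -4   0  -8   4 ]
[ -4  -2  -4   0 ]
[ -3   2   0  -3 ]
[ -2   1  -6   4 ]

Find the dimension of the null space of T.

1

Row reduce to echelon form.
R3 ← R3 + (4/5)·R1: [0, 4/5, -16/5, 16/5]
R4 ← R4 + (4/5)·R1: [0, -6/5, 4/5, -4/5]
R5 ← R5 + (3/5)·R1: [0, 13/5, 18/5, -18/5]
R6 ← R6 + (2/5)·R1: [0, 7/5, -18/5, 18/5]
R3 ← R3 − (4/5)·R2: [0, 0, -24/5, 24/5]
R4 ← R4 + (6/5)·R2: [0, 0, 16/5, -16/5]
R5 ← R5 − (13/5)·R2: [0, 0, -8/5, 8/5]
R6 ← R6 − (7/5)·R2: [0, 0, -32/5, 32/5]
R4 ← R4 + (2/3)·R3: [0, 0, 0, 0]
R5 ← R5 − (1/3)·R3: [0, 0, 0, 0]
R6 ← R6 − (4/3)·R3: [0, 0, 0, 0]
3 nonzero rows, so rank(T) = 3.
T has 4 columns; by rank–nullity, nullity = 4 − 3 = 1.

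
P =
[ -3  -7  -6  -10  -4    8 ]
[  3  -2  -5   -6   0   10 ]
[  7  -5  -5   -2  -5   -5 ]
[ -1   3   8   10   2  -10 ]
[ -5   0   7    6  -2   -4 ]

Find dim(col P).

5

Row reduce to echelon form.
R2 ← R2 + R1: [0, -9, -11, -16, -4, 18]
R3 ← R3 + (7/3)·R1: [0, -64/3, -19, -76/3, -43/3, 41/3]
R4 ← R4 − (1/3)·R1: [0, 16/3, 10, 40/3, 10/3, -38/3]
R5 ← R5 − (5/3)·R1: [0, 35/3, 17, 68/3, 14/3, -52/3]
R3 ← R3 − (64/27)·R2: [0, 0, 191/27, 340/27, -131/27, -29]
R4 ← R4 + (16/27)·R2: [0, 0, 94/27, 104/27, 26/27, -2]
R5 ← R5 + (35/27)·R2: [0, 0, 74/27, 52/27, -14/27, 6]
R4 ← R4 − (94/191)·R3: [0, 0, 0, -448/191, 640/191, 2344/191]
R5 ← R5 − (74/191)·R3: [0, 0, 0, -564/191, 260/191, 3292/191]
R5 ← R5 − (141/112)·R4: [0, 0, 0, 0, -20/7, 25/14]
Echelon form has 5 nonzero rows, so rank(P) = 5.
The column space has dimension equal to the rank: 5.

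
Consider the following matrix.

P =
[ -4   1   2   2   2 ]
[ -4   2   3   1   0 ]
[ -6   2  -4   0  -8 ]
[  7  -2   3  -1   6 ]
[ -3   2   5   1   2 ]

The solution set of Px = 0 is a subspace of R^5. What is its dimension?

2

Row reduce to echelon form.
R2 ← R2 − R1: [0, 1, 1, -1, -2]
R3 ← R3 − (3/2)·R1: [0, 1/2, -7, -3, -11]
R4 ← R4 + (7/4)·R1: [0, -1/4, 13/2, 5/2, 19/2]
R5 ← R5 − (3/4)·R1: [0, 5/4, 7/2, -1/2, 1/2]
R3 ← R3 − (1/2)·R2: [0, 0, -15/2, -5/2, -10]
R4 ← R4 + (1/4)·R2: [0, 0, 27/4, 9/4, 9]
R5 ← R5 − (5/4)·R2: [0, 0, 9/4, 3/4, 3]
R4 ← R4 + (9/10)·R3: [0, 0, 0, 0, 0]
R5 ← R5 + (3/10)·R3: [0, 0, 0, 0, 0]
3 nonzero rows, so rank(P) = 3.
P has 5 columns; by rank–nullity, nullity = 5 − 3 = 2.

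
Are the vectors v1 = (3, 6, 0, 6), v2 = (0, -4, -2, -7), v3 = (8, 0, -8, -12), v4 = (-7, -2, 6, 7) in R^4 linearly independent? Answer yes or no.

Form the matrix with these vectors as rows and row reduce.
R3 ← R3 − (8/3)·R1: [0, -16, -8, -28]
R4 ← R4 + (7/3)·R1: [0, 12, 6, 21]
R3 ← R3 − (4)·R2: [0, 0, 0, 0]
R4 ← R4 + (3)·R2: [0, 0, 0, 0]
2 nonzero rows, so the 4 vectors span a space of dimension 2.
Since 2 < 4, the vectors are linearly dependent.

no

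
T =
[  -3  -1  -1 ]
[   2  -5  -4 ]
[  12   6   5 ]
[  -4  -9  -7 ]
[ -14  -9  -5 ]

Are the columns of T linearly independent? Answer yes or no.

Row reduce T to echelon form.
R2 ← R2 + (2/3)·R1: [0, -17/3, -14/3]
R3 ← R3 + (4)·R1: [0, 2, 1]
R4 ← R4 − (4/3)·R1: [0, -23/3, -17/3]
R5 ← R5 − (14/3)·R1: [0, -13/3, -1/3]
R3 ← R3 + (6/17)·R2: [0, 0, -11/17]
R4 ← R4 − (23/17)·R2: [0, 0, 11/17]
R5 ← R5 − (13/17)·R2: [0, 0, 55/17]
R4 ← R4 + R3: [0, 0, 0]
R5 ← R5 + (5)·R3: [0, 0, 0]
3 pivots among 3 columns.
Every column is a pivot column, so the columns are linearly independent.

yes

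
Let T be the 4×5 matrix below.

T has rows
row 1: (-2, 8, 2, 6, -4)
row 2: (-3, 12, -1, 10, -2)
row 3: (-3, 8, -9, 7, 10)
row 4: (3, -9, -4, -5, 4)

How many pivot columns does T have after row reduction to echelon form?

Row reduce to echelon form.
R2 ← R2 − (3/2)·R1: [0, 0, -4, 1, 4]
R3 ← R3 − (3/2)·R1: [0, -4, -12, -2, 16]
R4 ← R4 + (3/2)·R1: [0, 3, -1, 4, -2]
Swap R2 ↔ R3
R4 ← R4 + (3/4)·R2: [0, 0, -10, 5/2, 10]
R4 ← R4 − (5/2)·R3: [0, 0, 0, 0, 0]
Echelon form has 3 nonzero rows, so rank(T) = 3.
Each nonzero row contributes one pivot column: 3 pivot columns.

3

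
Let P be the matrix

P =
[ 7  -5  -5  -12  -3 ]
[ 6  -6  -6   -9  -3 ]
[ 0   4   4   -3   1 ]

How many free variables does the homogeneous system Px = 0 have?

3

Row reduce to echelon form.
R2 ← R2 − (6/7)·R1: [0, -12/7, -12/7, 9/7, -3/7]
R3 ← R3 + (7/3)·R2: [0, 0, 0, 0, 0]
2 nonzero rows, so rank(P) = 2.
P has 5 columns; by rank–nullity, nullity = 5 − 2 = 3.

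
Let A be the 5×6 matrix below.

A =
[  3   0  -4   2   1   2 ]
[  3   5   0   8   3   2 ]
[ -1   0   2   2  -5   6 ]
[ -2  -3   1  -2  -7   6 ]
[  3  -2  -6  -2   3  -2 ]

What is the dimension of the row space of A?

3

Row reduce to echelon form.
R2 ← R2 − R1: [0, 5, 4, 6, 2, 0]
R3 ← R3 + (1/3)·R1: [0, 0, 2/3, 8/3, -14/3, 20/3]
R4 ← R4 + (2/3)·R1: [0, -3, -5/3, -2/3, -19/3, 22/3]
R5 ← R5 − R1: [0, -2, -2, -4, 2, -4]
R4 ← R4 + (3/5)·R2: [0, 0, 11/15, 44/15, -77/15, 22/3]
R5 ← R5 + (2/5)·R2: [0, 0, -2/5, -8/5, 14/5, -4]
R4 ← R4 − (11/10)·R3: [0, 0, 0, 0, 0, 0]
R5 ← R5 + (3/5)·R3: [0, 0, 0, 0, 0, 0]
Echelon form has 3 nonzero rows, so rank(A) = 3.
The row space has dimension equal to the rank: 3.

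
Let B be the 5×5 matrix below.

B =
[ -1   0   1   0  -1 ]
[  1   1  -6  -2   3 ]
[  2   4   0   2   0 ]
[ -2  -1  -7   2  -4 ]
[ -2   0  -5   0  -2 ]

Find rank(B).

4

Row reduce to echelon form.
R2 ← R2 + R1: [0, 1, -5, -2, 2]
R3 ← R3 + (2)·R1: [0, 4, 2, 2, -2]
R4 ← R4 − (2)·R1: [0, -1, -9, 2, -2]
R5 ← R5 − (2)·R1: [0, 0, -7, 0, 0]
R3 ← R3 − (4)·R2: [0, 0, 22, 10, -10]
R4 ← R4 + R2: [0, 0, -14, 0, 0]
R4 ← R4 + (7/11)·R3: [0, 0, 0, 70/11, -70/11]
R5 ← R5 + (7/22)·R3: [0, 0, 0, 35/11, -35/11]
R5 ← R5 − (1/2)·R4: [0, 0, 0, 0, 0]
Echelon form has 4 nonzero rows, so rank(B) = 4.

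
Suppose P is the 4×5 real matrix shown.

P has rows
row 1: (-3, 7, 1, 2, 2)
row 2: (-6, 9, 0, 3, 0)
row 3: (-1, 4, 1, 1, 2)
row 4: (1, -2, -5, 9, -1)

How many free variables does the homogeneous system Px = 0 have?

Row reduce to echelon form.
R2 ← R2 − (2)·R1: [0, -5, -2, -1, -4]
R3 ← R3 − (1/3)·R1: [0, 5/3, 2/3, 1/3, 4/3]
R4 ← R4 + (1/3)·R1: [0, 1/3, -14/3, 29/3, -1/3]
R3 ← R3 + (1/3)·R2: [0, 0, 0, 0, 0]
R4 ← R4 + (1/15)·R2: [0, 0, -24/5, 48/5, -3/5]
Swap R3 ↔ R4
3 nonzero rows, so rank(P) = 3.
P has 5 columns; by rank–nullity, nullity = 5 − 3 = 2.

2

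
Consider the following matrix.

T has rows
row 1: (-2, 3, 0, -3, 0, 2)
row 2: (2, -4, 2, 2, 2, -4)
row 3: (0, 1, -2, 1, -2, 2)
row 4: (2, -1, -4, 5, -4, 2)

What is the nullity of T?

4

Row reduce to echelon form.
R2 ← R2 + R1: [0, -1, 2, -1, 2, -2]
R4 ← R4 + R1: [0, 2, -4, 2, -4, 4]
R3 ← R3 + R2: [0, 0, 0, 0, 0, 0]
R4 ← R4 + (2)·R2: [0, 0, 0, 0, 0, 0]
2 nonzero rows, so rank(T) = 2.
T has 6 columns; by rank–nullity, nullity = 6 − 2 = 4.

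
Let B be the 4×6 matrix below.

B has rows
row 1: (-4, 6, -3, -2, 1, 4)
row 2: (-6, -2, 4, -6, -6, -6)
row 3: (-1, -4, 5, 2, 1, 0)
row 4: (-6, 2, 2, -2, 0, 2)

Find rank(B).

Row reduce to echelon form.
R2 ← R2 − (3/2)·R1: [0, -11, 17/2, -3, -15/2, -12]
R3 ← R3 − (1/4)·R1: [0, -11/2, 23/4, 5/2, 3/4, -1]
R4 ← R4 − (3/2)·R1: [0, -7, 13/2, 1, -3/2, -4]
R3 ← R3 − (1/2)·R2: [0, 0, 3/2, 4, 9/2, 5]
R4 ← R4 − (7/11)·R2: [0, 0, 12/11, 32/11, 36/11, 40/11]
R4 ← R4 − (8/11)·R3: [0, 0, 0, 0, 0, 0]
Echelon form has 3 nonzero rows, so rank(B) = 3.

3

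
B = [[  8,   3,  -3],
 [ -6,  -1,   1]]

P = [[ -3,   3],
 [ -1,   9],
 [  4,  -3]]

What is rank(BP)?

First compute BP:
[[-39,  60],
 [ 23, -30]]
Now row reduce the product.
R2 ← R2 + (23/39)·R1: [0, 70/13]
2 nonzero rows, so rank(BP) = 2.

2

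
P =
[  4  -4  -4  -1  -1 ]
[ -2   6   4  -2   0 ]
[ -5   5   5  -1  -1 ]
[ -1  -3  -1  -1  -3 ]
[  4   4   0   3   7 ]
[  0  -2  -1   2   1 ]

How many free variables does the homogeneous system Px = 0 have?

2

Row reduce to echelon form.
R2 ← R2 + (1/2)·R1: [0, 4, 2, -5/2, -1/2]
R3 ← R3 + (5/4)·R1: [0, 0, 0, -9/4, -9/4]
R4 ← R4 + (1/4)·R1: [0, -4, -2, -5/4, -13/4]
R5 ← R5 − R1: [0, 8, 4, 4, 8]
R4 ← R4 + R2: [0, 0, 0, -15/4, -15/4]
R5 ← R5 − (2)·R2: [0, 0, 0, 9, 9]
R6 ← R6 + (1/2)·R2: [0, 0, 0, 3/4, 3/4]
R4 ← R4 − (5/3)·R3: [0, 0, 0, 0, 0]
R5 ← R5 + (4)·R3: [0, 0, 0, 0, 0]
R6 ← R6 + (1/3)·R3: [0, 0, 0, 0, 0]
3 nonzero rows, so rank(P) = 3.
P has 5 columns; by rank–nullity, nullity = 5 − 3 = 2.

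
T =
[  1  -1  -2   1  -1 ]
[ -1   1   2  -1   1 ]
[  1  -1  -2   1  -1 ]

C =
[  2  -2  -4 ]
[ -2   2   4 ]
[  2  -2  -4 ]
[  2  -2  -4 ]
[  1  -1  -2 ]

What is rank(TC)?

First compute TC:
[[  1,  -1,  -2],
 [ -1,   1,   2],
 [  1,  -1,  -2]]
Now row reduce the product.
R2 ← R2 + R1: [0, 0, 0]
R3 ← R3 − R1: [0, 0, 0]
1 nonzero row, so rank(TC) = 1.

1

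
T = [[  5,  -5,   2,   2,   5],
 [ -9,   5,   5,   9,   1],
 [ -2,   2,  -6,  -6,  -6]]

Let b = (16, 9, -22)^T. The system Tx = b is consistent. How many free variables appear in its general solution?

Row reduce the augmented matrix [T | b].
R2 ← R2 + (9/5)·R1: [0, -4, 43/5, 63/5, 10, 189/5]
R3 ← R3 + (2/5)·R1: [0, 0, -26/5, -26/5, -4, -78/5]
The echelon form has 3 nonzero rows, and every pivot lies in the first 5 columns, so rank(T) = rank([T|b]) = 3.
The system is consistent.
Free variables = (unknowns) − (rank) = 5 − 3 = 2.

2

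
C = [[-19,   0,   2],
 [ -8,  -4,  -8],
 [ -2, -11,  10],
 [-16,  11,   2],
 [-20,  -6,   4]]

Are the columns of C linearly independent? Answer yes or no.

Row reduce C to echelon form.
R2 ← R2 − (8/19)·R1: [0, -4, -168/19]
R3 ← R3 − (2/19)·R1: [0, -11, 186/19]
R4 ← R4 − (16/19)·R1: [0, 11, 6/19]
R5 ← R5 − (20/19)·R1: [0, -6, 36/19]
R3 ← R3 − (11/4)·R2: [0, 0, 648/19]
R4 ← R4 + (11/4)·R2: [0, 0, -24]
R5 ← R5 − (3/2)·R2: [0, 0, 288/19]
R4 ← R4 + (19/27)·R3: [0, 0, 0]
R5 ← R5 − (4/9)·R3: [0, 0, 0]
3 pivots among 3 columns.
Every column is a pivot column, so the columns are linearly independent.

yes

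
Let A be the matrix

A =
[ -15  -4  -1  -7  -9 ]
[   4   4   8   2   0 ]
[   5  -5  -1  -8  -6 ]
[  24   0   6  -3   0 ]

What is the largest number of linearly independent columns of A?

3

Row reduce to echelon form.
R2 ← R2 + (4/15)·R1: [0, 44/15, 116/15, 2/15, -12/5]
R3 ← R3 + (1/3)·R1: [0, -19/3, -4/3, -31/3, -9]
R4 ← R4 + (8/5)·R1: [0, -32/5, 22/5, -71/5, -72/5]
R3 ← R3 + (95/44)·R2: [0, 0, 169/11, -221/22, -156/11]
R4 ← R4 + (24/11)·R2: [0, 0, 234/11, -153/11, -216/11]
R4 ← R4 − (18/13)·R3: [0, 0, 0, 0, 0]
Echelon form has 3 nonzero rows, so rank(A) = 3.
The rank gives the maximum number of linearly independent columns: 3.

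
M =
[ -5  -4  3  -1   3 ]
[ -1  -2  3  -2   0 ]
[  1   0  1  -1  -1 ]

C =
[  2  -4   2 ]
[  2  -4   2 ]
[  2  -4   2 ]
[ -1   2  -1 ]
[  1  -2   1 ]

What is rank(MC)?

1

First compute MC:
[[ -8,  16,  -8],
 [  2,  -4,   2],
 [  4,  -8,   4]]
Now row reduce the product.
R2 ← R2 + (1/4)·R1: [0, 0, 0]
R3 ← R3 + (1/2)·R1: [0, 0, 0]
1 nonzero row, so rank(MC) = 1.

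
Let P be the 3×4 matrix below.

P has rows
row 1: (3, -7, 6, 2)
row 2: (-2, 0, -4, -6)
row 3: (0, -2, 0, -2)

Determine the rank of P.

2

Row reduce to echelon form.
R2 ← R2 + (2/3)·R1: [0, -14/3, 0, -14/3]
R3 ← R3 − (3/7)·R2: [0, 0, 0, 0]
Echelon form has 2 nonzero rows, so rank(P) = 2.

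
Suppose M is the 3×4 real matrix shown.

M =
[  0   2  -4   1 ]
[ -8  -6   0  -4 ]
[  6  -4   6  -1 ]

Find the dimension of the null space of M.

1

Row reduce to echelon form.
Swap R1 ↔ R2
R3 ← R3 + (3/4)·R1: [0, -17/2, 6, -4]
R3 ← R3 + (17/4)·R2: [0, 0, -11, 1/4]
3 nonzero rows, so rank(M) = 3.
M has 4 columns; by rank–nullity, nullity = 4 − 3 = 1.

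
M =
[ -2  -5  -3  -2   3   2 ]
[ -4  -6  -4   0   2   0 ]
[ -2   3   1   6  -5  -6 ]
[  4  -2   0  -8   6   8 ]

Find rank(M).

2

Row reduce to echelon form.
R2 ← R2 − (2)·R1: [0, 4, 2, 4, -4, -4]
R3 ← R3 − R1: [0, 8, 4, 8, -8, -8]
R4 ← R4 + (2)·R1: [0, -12, -6, -12, 12, 12]
R3 ← R3 − (2)·R2: [0, 0, 0, 0, 0, 0]
R4 ← R4 + (3)·R2: [0, 0, 0, 0, 0, 0]
Echelon form has 2 nonzero rows, so rank(M) = 2.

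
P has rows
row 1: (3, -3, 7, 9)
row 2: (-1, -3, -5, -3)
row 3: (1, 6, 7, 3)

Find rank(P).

2

Row reduce to echelon form.
R2 ← R2 + (1/3)·R1: [0, -4, -8/3, 0]
R3 ← R3 − (1/3)·R1: [0, 7, 14/3, 0]
R3 ← R3 + (7/4)·R2: [0, 0, 0, 0]
Echelon form has 2 nonzero rows, so rank(P) = 2.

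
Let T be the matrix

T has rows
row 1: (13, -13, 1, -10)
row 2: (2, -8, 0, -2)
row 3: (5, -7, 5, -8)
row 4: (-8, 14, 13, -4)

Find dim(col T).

4

Row reduce to echelon form.
R2 ← R2 − (2/13)·R1: [0, -6, -2/13, -6/13]
R3 ← R3 − (5/13)·R1: [0, -2, 60/13, -54/13]
R4 ← R4 + (8/13)·R1: [0, 6, 177/13, -132/13]
R3 ← R3 − (1/3)·R2: [0, 0, 14/3, -4]
R4 ← R4 + R2: [0, 0, 175/13, -138/13]
R4 ← R4 − (75/26)·R3: [0, 0, 0, 12/13]
Echelon form has 4 nonzero rows, so rank(T) = 4.
The column space has dimension equal to the rank: 4.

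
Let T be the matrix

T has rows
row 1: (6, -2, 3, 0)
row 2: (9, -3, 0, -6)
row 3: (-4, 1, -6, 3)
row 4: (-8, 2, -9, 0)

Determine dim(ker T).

Row reduce to echelon form.
R2 ← R2 − (3/2)·R1: [0, 0, -9/2, -6]
R3 ← R3 + (2/3)·R1: [0, -1/3, -4, 3]
R4 ← R4 + (4/3)·R1: [0, -2/3, -5, 0]
Swap R2 ↔ R3
R4 ← R4 − (2)·R2: [0, 0, 3, -6]
R4 ← R4 + (2/3)·R3: [0, 0, 0, -10]
4 nonzero rows, so rank(T) = 4.
T has 4 columns; by rank–nullity, nullity = 4 − 4 = 0.

0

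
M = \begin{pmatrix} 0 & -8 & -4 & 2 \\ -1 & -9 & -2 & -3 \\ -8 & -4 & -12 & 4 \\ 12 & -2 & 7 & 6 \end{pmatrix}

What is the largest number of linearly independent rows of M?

Row reduce to echelon form.
Swap R1 ↔ R2
R3 ← R3 − (8)·R1: [0, 68, 4, 28]
R4 ← R4 + (12)·R1: [0, -110, -17, -30]
R3 ← R3 + (17/2)·R2: [0, 0, -30, 45]
R4 ← R4 − (55/4)·R2: [0, 0, 38, -115/2]
R4 ← R4 + (19/15)·R3: [0, 0, 0, -1/2]
Echelon form has 4 nonzero rows, so rank(M) = 4.
The rank gives the maximum number of linearly independent rows: 4.

4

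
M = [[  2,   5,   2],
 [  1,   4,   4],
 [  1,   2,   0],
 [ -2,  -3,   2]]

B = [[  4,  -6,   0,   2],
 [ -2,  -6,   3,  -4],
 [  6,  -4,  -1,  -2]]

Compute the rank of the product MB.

2

First compute MB:
[[ 10, -50,  13, -20],
 [ 20, -46,   8, -22],
 [  0, -18,   6,  -6],
 [ 10,  22, -11,   4]]
Now row reduce the product.
R2 ← R2 − (2)·R1: [0, 54, -18, 18]
R4 ← R4 − R1: [0, 72, -24, 24]
R3 ← R3 + (1/3)·R2: [0, 0, 0, 0]
R4 ← R4 − (4/3)·R2: [0, 0, 0, 0]
2 nonzero rows, so rank(MB) = 2.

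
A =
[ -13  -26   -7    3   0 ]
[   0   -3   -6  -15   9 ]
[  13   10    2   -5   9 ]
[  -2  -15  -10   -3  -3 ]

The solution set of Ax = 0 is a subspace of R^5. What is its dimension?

1

Row reduce to echelon form.
R3 ← R3 + R1: [0, -16, -5, -2, 9]
R4 ← R4 − (2/13)·R1: [0, -11, -116/13, -45/13, -3]
R3 ← R3 − (16/3)·R2: [0, 0, 27, 78, -39]
R4 ← R4 − (11/3)·R2: [0, 0, 170/13, 670/13, -36]
R4 ← R4 − (170/351)·R3: [0, 0, 0, 1610/117, -154/9]
4 nonzero rows, so rank(A) = 4.
A has 5 columns; by rank–nullity, nullity = 5 − 4 = 1.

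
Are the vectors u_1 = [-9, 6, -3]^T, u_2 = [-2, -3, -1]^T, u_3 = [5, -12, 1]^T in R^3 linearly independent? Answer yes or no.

no

Form the matrix with these vectors as rows and row reduce.
R2 ← R2 − (2/9)·R1: [0, -13/3, -1/3]
R3 ← R3 + (5/9)·R1: [0, -26/3, -2/3]
R3 ← R3 − (2)·R2: [0, 0, 0]
2 nonzero rows, so the 3 vectors span a space of dimension 2.
Since 2 < 3, the vectors are linearly dependent.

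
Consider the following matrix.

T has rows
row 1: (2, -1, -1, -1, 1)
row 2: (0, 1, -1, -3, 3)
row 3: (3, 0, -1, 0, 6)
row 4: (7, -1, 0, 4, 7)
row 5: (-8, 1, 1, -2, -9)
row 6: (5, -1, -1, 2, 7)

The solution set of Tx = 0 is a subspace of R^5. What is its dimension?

Row reduce to echelon form.
R3 ← R3 − (3/2)·R1: [0, 3/2, 1/2, 3/2, 9/2]
R4 ← R4 − (7/2)·R1: [0, 5/2, 7/2, 15/2, 7/2]
R5 ← R5 + (4)·R1: [0, -3, -3, -6, -5]
R6 ← R6 − (5/2)·R1: [0, 3/2, 3/2, 9/2, 9/2]
R3 ← R3 − (3/2)·R2: [0, 0, 2, 6, 0]
R4 ← R4 − (5/2)·R2: [0, 0, 6, 15, -4]
R5 ← R5 + (3)·R2: [0, 0, -6, -15, 4]
R6 ← R6 − (3/2)·R2: [0, 0, 3, 9, 0]
R4 ← R4 − (3)·R3: [0, 0, 0, -3, -4]
R5 ← R5 + (3)·R3: [0, 0, 0, 3, 4]
R6 ← R6 − (3/2)·R3: [0, 0, 0, 0, 0]
R5 ← R5 + R4: [0, 0, 0, 0, 0]
4 nonzero rows, so rank(T) = 4.
T has 5 columns; by rank–nullity, nullity = 5 − 4 = 1.

1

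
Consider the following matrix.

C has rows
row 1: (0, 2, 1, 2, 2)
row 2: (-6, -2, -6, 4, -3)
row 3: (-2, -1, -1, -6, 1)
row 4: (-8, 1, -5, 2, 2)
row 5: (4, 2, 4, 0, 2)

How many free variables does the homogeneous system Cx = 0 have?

2

Row reduce to echelon form.
Swap R1 ↔ R2
R3 ← R3 − (1/3)·R1: [0, -1/3, 1, -22/3, 2]
R4 ← R4 − (4/3)·R1: [0, 11/3, 3, -10/3, 6]
R5 ← R5 + (2/3)·R1: [0, 2/3, 0, 8/3, 0]
R3 ← R3 + (1/6)·R2: [0, 0, 7/6, -7, 7/3]
R4 ← R4 − (11/6)·R2: [0, 0, 7/6, -7, 7/3]
R5 ← R5 − (1/3)·R2: [0, 0, -1/3, 2, -2/3]
R4 ← R4 − R3: [0, 0, 0, 0, 0]
R5 ← R5 + (2/7)·R3: [0, 0, 0, 0, 0]
3 nonzero rows, so rank(C) = 3.
C has 5 columns; by rank–nullity, nullity = 5 − 3 = 2.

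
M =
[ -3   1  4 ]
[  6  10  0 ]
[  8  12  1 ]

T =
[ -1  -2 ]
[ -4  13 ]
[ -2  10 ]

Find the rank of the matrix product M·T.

First compute MT:
[[ -9,  59],
 [-46, 118],
 [-58, 150]]
Now row reduce the product.
R2 ← R2 − (46/9)·R1: [0, -1652/9]
R3 ← R3 − (58/9)·R1: [0, -2072/9]
R3 ← R3 − (74/59)·R2: [0, 0]
2 nonzero rows, so rank(MT) = 2.

2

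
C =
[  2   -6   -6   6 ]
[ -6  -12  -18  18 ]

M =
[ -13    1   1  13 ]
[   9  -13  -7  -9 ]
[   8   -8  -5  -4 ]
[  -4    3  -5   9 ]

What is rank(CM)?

First compute CM:
[[-152, 146,  44, 158],
 [-246, 348,  78, 264]]
Now row reduce the product.
R2 ← R2 − (123/76)·R1: [0, 4245/38, 129/19, 315/38]
2 nonzero rows, so rank(CM) = 2.

2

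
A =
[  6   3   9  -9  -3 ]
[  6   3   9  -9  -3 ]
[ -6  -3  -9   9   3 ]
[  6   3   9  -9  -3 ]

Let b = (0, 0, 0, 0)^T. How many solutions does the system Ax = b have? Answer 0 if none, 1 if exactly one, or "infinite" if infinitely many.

infinite

Row reduce the augmented matrix [A | b].
R2 ← R2 − R1: [0, 0, 0, 0, 0, 0]
R3 ← R3 + R1: [0, 0, 0, 0, 0, 0]
R4 ← R4 − R1: [0, 0, 0, 0, 0, 0]
The echelon form has 1 nonzero rows, and every pivot lies in the first 5 columns, so rank(A) = rank([A|b]) = 1.
The system is consistent.
rank = 1 < 5 unknowns, so there are infinitely many solutions.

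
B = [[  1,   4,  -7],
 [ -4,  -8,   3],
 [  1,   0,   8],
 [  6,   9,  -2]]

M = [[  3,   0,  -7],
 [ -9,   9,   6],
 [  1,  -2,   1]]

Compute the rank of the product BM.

2

First compute BM:
[[-40,  50,  10],
 [ 63, -78, -17],
 [ 11, -16,   1],
 [-65,  85,  10]]
Now row reduce the product.
R2 ← R2 + (63/40)·R1: [0, 3/4, -5/4]
R3 ← R3 + (11/40)·R1: [0, -9/4, 15/4]
R4 ← R4 − (13/8)·R1: [0, 15/4, -25/4]
R3 ← R3 + (3)·R2: [0, 0, 0]
R4 ← R4 − (5)·R2: [0, 0, 0]
2 nonzero rows, so rank(BM) = 2.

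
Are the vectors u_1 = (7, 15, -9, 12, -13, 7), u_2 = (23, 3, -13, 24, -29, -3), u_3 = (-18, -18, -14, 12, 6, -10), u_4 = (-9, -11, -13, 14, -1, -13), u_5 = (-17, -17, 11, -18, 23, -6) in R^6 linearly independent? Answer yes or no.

no

Form the matrix with these vectors as rows and row reduce.
R2 ← R2 − (23/7)·R1: [0, -324/7, 116/7, -108/7, 96/7, -26]
R3 ← R3 + (18/7)·R1: [0, 144/7, -260/7, 300/7, -192/7, 8]
R4 ← R4 + (9/7)·R1: [0, 58/7, -172/7, 206/7, -124/7, -4]
R5 ← R5 + (17/7)·R1: [0, 136/7, -76/7, 78/7, -60/7, 11]
R3 ← R3 + (4/9)·R2: [0, 0, -268/9, 36, -64/3, -32/9]
R4 ← R4 + (29/162)·R2: [0, 0, -1750/81, 80/3, -412/27, -701/81]
R5 ← R5 + (34/81)·R2: [0, 0, -316/81, 14/3, -76/27, 7/81]
R4 ← R4 − (875/1206)·R3: [0, 0, 0, 110/201, 44/201, -407/67]
R5 ← R5 − (79/603)·R3: [0, 0, 0, -10/201, -4/201, 37/67]
R5 ← R5 + (1/11)·R4: [0, 0, 0, 0, 0, 0]
4 nonzero rows, so the 5 vectors span a space of dimension 4.
Since 4 < 5, the vectors are linearly dependent.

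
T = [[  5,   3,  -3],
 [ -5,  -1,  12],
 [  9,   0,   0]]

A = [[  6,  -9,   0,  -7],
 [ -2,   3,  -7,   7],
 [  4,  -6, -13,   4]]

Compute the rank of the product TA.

First compute TA:
[[ 12, -18,  18, -26],
 [ 20, -30, -149,  76],
 [ 54, -81,   0, -63]]
Now row reduce the product.
R2 ← R2 − (5/3)·R1: [0, 0, -179, 358/3]
R3 ← R3 − (9/2)·R1: [0, 0, -81, 54]
R3 ← R3 − (81/179)·R2: [0, 0, 0, 0]
2 nonzero rows, so rank(TA) = 2.

2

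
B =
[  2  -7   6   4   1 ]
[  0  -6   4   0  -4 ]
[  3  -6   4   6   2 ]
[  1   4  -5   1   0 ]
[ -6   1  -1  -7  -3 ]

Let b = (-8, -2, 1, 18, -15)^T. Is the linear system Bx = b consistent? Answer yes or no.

Row reduce the augmented matrix [B | b].
R3 ← R3 − (3/2)·R1: [0, 9/2, -5, 0, 1/2, 13]
R4 ← R4 − (1/2)·R1: [0, 15/2, -8, -1, -1/2, 22]
R5 ← R5 + (3)·R1: [0, -20, 17, 5, 0, -39]
R3 ← R3 + (3/4)·R2: [0, 0, -2, 0, -5/2, 23/2]
R4 ← R4 + (5/4)·R2: [0, 0, -3, -1, -11/2, 39/2]
R5 ← R5 − (10/3)·R2: [0, 0, 11/3, 5, 40/3, -97/3]
R4 ← R4 − (3/2)·R3: [0, 0, 0, -1, -7/4, 9/4]
R5 ← R5 + (11/6)·R3: [0, 0, 0, 5, 35/4, -45/4]
R5 ← R5 + (5)·R4: [0, 0, 0, 0, 0, 0]
The echelon form has 4 nonzero rows, and every pivot lies in the first 5 columns, so rank(B) = rank([B|b]) = 4.
The system is consistent.

yes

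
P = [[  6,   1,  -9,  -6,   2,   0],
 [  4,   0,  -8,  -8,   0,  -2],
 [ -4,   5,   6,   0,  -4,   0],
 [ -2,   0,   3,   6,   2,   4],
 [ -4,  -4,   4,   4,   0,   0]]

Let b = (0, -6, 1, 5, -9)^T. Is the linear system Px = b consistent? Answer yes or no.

Row reduce the augmented matrix [P | b].
R2 ← R2 − (2/3)·R1: [0, -2/3, -2, -4, -4/3, -2, -6]
R3 ← R3 + (2/3)·R1: [0, 17/3, 0, -4, -8/3, 0, 1]
R4 ← R4 + (1/3)·R1: [0, 1/3, 0, 4, 8/3, 4, 5]
R5 ← R5 + (2/3)·R1: [0, -10/3, -2, 0, 4/3, 0, -9]
R3 ← R3 + (17/2)·R2: [0, 0, -17, -38, -14, -17, -50]
R4 ← R4 + (1/2)·R2: [0, 0, -1, 2, 2, 3, 2]
R5 ← R5 − (5)·R2: [0, 0, 8, 20, 8, 10, 21]
R4 ← R4 − (1/17)·R3: [0, 0, 0, 72/17, 48/17, 4, 84/17]
R5 ← R5 + (8/17)·R3: [0, 0, 0, 36/17, 24/17, 2, -43/17]
R5 ← R5 − (1/2)·R4: [0, 0, 0, 0, 0, 0, -5]
The echelon form has 5 nonzero rows; the last pivot sits in the augmented column, so rank(P) = 4 but rank([P|b]) = 5.
Since the ranks differ, the system is inconsistent.

no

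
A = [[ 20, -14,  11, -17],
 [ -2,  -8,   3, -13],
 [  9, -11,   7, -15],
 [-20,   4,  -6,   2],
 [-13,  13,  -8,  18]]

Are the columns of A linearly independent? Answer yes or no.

no

Row reduce A to echelon form.
R2 ← R2 + (1/10)·R1: [0, -47/5, 41/10, -147/10]
R3 ← R3 − (9/20)·R1: [0, -47/10, 41/20, -147/20]
R4 ← R4 + R1: [0, -10, 5, -15]
R5 ← R5 + (13/20)·R1: [0, 39/10, -17/20, 139/20]
R3 ← R3 − (1/2)·R2: [0, 0, 0, 0]
R4 ← R4 − (50/47)·R2: [0, 0, 30/47, 30/47]
R5 ← R5 + (39/94)·R2: [0, 0, 40/47, 40/47]
Swap R3 ↔ R4
R5 ← R5 − (4/3)·R3: [0, 0, 0, 0]
3 pivots among 4 columns.
Only 3 < 4 pivot columns, so the columns are linearly dependent.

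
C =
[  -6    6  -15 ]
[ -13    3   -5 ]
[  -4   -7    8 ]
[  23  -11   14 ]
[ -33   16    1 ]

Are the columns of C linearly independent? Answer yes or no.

yes

Row reduce C to echelon form.
R2 ← R2 − (13/6)·R1: [0, -10, 55/2]
R3 ← R3 − (2/3)·R1: [0, -11, 18]
R4 ← R4 + (23/6)·R1: [0, 12, -87/2]
R5 ← R5 − (11/2)·R1: [0, -17, 167/2]
R3 ← R3 − (11/10)·R2: [0, 0, -49/4]
R4 ← R4 + (6/5)·R2: [0, 0, -21/2]
R5 ← R5 − (17/10)·R2: [0, 0, 147/4]
R4 ← R4 − (6/7)·R3: [0, 0, 0]
R5 ← R5 + (3)·R3: [0, 0, 0]
3 pivots among 3 columns.
Every column is a pivot column, so the columns are linearly independent.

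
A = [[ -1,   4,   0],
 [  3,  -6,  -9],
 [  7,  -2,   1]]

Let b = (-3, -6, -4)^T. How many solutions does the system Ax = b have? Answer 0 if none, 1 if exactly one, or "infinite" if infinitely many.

Row reduce the augmented matrix [A | b].
R2 ← R2 + (3)·R1: [0, 6, -9, -15]
R3 ← R3 + (7)·R1: [0, 26, 1, -25]
R3 ← R3 − (13/3)·R2: [0, 0, 40, 40]
The echelon form has 3 nonzero rows, and every pivot lies in the first 3 columns, so rank(A) = rank([A|b]) = 3.
The system is consistent.
rank = 3 = number of unknowns, so the solution is unique.

1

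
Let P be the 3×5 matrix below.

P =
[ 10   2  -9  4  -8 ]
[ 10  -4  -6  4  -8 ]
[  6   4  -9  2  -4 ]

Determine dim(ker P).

2

Row reduce to echelon form.
R2 ← R2 − R1: [0, -6, 3, 0, 0]
R3 ← R3 − (3/5)·R1: [0, 14/5, -18/5, -2/5, 4/5]
R3 ← R3 + (7/15)·R2: [0, 0, -11/5, -2/5, 4/5]
3 nonzero rows, so rank(P) = 3.
P has 5 columns; by rank–nullity, nullity = 5 − 3 = 2.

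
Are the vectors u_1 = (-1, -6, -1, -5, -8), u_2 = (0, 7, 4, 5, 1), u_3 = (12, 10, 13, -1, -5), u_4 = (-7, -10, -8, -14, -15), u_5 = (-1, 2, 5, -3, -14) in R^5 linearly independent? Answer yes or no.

no

Form the matrix with these vectors as rows and row reduce.
R3 ← R3 + (12)·R1: [0, -62, 1, -61, -101]
R4 ← R4 − (7)·R1: [0, 32, -1, 21, 41]
R5 ← R5 − R1: [0, 8, 6, 2, -6]
R3 ← R3 + (62/7)·R2: [0, 0, 255/7, -117/7, -645/7]
R4 ← R4 − (32/7)·R2: [0, 0, -135/7, -13/7, 255/7]
R5 ← R5 − (8/7)·R2: [0, 0, 10/7, -26/7, -50/7]
R4 ← R4 + (9/17)·R3: [0, 0, 0, -182/17, -210/17]
R5 ← R5 − (2/51)·R3: [0, 0, 0, -52/17, -60/17]
R5 ← R5 − (2/7)·R4: [0, 0, 0, 0, 0]
4 nonzero rows, so the 5 vectors span a space of dimension 4.
Since 4 < 5, the vectors are linearly dependent.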